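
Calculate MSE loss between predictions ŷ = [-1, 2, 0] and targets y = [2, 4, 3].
MSE = 7.333

MSE = (1/3)((-1-2)² + (2-4)² + (0-3)²) = (1/3)(9 + 4 + 9) = 7.333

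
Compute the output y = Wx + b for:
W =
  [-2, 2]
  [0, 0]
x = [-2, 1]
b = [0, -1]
y = [6, -1]

Wx = [-2×-2 + 2×1, 0×-2 + 0×1]
   = [6, 0]
y = Wx + b = [6 + 0, 0 + -1] = [6, -1]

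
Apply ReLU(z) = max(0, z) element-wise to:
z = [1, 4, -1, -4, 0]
h = [1, 4, 0, 0, 0]

ReLU applied element-wise: max(0,1)=1, max(0,4)=4, max(0,-1)=0, max(0,-4)=0, max(0,0)=0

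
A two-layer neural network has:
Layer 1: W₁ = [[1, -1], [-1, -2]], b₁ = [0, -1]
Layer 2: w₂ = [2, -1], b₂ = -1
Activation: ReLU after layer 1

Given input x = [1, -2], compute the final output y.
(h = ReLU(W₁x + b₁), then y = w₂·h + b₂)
y = 3

Layer 1 pre-activation: z₁ = [3, 2]
After ReLU: h = [3, 2]
Layer 2 output: y = 2×3 + -1×2 + -1 = 3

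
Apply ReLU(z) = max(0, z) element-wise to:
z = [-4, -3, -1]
h = [0, 0, 0]

ReLU applied element-wise: max(0,-4)=0, max(0,-3)=0, max(0,-1)=0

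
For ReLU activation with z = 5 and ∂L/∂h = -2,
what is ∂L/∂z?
∂L/∂z = -2

h = ReLU(5) = 5
Since z > 0: ∂h/∂z = 1
∂L/∂z = ∂L/∂h · ∂h/∂z = -2 × 1 = -2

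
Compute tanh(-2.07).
-0.9687

tanh(-2.07) = (e^(-2.07) - e^(2.07))/(e^(-2.07) + e^(2.07)) = -0.9687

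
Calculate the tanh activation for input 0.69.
0.598

tanh(0.69) = (e^(0.69) - e^(-0.69))/(e^(0.69) + e^(-0.69)) = 0.598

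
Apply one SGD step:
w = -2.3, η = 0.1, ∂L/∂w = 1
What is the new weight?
w_new = -2.4

w_new = w - η·∂L/∂w = -2.3 - 0.1×(1) = -2.3 - (0.1) = -2.4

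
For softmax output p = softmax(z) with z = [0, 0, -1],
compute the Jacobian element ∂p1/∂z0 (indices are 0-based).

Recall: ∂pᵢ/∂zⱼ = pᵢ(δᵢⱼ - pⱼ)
∂p1/∂z0 = -0.1784

p = softmax(z) = [0.4223, 0.4223, 0.1554]
p1 = 0.4223, p0 = 0.4223

∂p1/∂z0 = -p1 × p0 = -0.4223 × 0.4223 = -0.1784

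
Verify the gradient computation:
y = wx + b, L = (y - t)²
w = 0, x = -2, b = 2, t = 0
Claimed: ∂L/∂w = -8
Correct

y = (0)(-2) + 2 = 2
∂L/∂y = 2(y - t) = 2(2 - 0) = 4
∂y/∂w = x = -2
∂L/∂w = 4 × -2 = -8

Claimed value: -8
Correct: The correct gradient is -8.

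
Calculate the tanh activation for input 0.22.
0.2165

tanh(0.22) = (e^(0.22) - e^(-0.22))/(e^(0.22) + e^(-0.22)) = 0.2165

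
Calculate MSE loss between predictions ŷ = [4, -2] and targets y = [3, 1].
MSE = 5

MSE = (1/2)((4-3)² + (-2-1)²) = (1/2)(1 + 9) = 5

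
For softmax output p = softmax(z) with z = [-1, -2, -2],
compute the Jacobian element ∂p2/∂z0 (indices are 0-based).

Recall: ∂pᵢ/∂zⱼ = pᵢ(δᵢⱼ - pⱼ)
∂p2/∂z0 = -0.1221

p = softmax(z) = [0.5761, 0.2119, 0.2119]
p2 = 0.2119, p0 = 0.5761

∂p2/∂z0 = -p2 × p0 = -0.2119 × 0.5761 = -0.1221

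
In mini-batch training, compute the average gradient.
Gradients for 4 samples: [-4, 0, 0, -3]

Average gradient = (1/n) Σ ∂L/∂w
Average gradient = -1.75

Average = (1/4)(-4 + 0 + 0 + -3) = -7/4 = -1.75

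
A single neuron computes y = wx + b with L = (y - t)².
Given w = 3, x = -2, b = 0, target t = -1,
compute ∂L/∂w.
∂L/∂w = 20

y = wx + b = (3)(-2) + 0 = -6
∂L/∂y = 2(y - t) = 2(-6 - -1) = -10
∂y/∂w = x = -2
∂L/∂w = ∂L/∂y · ∂y/∂w = -10 × -2 = 20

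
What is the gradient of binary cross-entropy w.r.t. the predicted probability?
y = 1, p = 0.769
∂L/∂p = -1.3

∂L/∂p = -y/p + (1-y)/(1-p) = -1/0.769 + 0 = -1.3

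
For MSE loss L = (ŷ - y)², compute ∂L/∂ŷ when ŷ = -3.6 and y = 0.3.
∂L/∂ŷ = -7.8

∂L/∂ŷ = 2(ŷ - y) = 2(-3.6 - 0.3) = 2(-3.9) = -7.8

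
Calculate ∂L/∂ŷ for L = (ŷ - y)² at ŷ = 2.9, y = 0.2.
∂L/∂ŷ = 5.4

∂L/∂ŷ = 2(ŷ - y) = 2(2.9 - 0.2) = 2(2.7) = 5.4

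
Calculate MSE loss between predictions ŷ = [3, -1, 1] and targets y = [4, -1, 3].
MSE = 1.667

MSE = (1/3)((3-4)² + (-1--1)² + (1-3)²) = (1/3)(1 + 0 + 4) = 1.667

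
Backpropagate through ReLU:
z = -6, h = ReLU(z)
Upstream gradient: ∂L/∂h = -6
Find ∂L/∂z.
∂L/∂z = 0

h = ReLU(-6) = 0
Since z < 0: ∂h/∂z = 0
∂L/∂z = ∂L/∂h · ∂h/∂z = -6 × 0 = 0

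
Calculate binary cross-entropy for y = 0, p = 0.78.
L = 1.514

L = -0·log(0.78) - 1·log(0.22) = -log(0.22) = 1.514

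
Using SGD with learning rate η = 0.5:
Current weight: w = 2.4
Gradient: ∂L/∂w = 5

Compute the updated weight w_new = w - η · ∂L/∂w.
w_new = -0.1

w_new = w - η·∂L/∂w = 2.4 - 0.5×(5) = 2.4 - (2.5) = -0.1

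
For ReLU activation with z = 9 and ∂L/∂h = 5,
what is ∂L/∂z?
∂L/∂z = 5

h = ReLU(9) = 9
Since z > 0: ∂h/∂z = 1
∂L/∂z = ∂L/∂h · ∂h/∂z = 5 × 1 = 5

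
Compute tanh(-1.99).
-0.9633

tanh(-1.99) = (e^(-1.99) - e^(1.99))/(e^(-1.99) + e^(1.99)) = -0.9633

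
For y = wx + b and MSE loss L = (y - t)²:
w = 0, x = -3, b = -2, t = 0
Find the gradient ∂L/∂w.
∂L/∂w = 12

y = wx + b = (0)(-3) + -2 = -2
∂L/∂y = 2(y - t) = 2(-2 - 0) = -4
∂y/∂w = x = -3
∂L/∂w = ∂L/∂y · ∂y/∂w = -4 × -3 = 12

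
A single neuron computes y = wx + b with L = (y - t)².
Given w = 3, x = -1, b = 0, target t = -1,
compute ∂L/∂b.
∂L/∂b = -4

y = wx + b = (3)(-1) + 0 = -3
∂L/∂y = 2(y - t) = 2(-3 - -1) = -4
∂y/∂b = 1
∂L/∂b = ∂L/∂y · ∂y/∂b = -4 × 1 = -4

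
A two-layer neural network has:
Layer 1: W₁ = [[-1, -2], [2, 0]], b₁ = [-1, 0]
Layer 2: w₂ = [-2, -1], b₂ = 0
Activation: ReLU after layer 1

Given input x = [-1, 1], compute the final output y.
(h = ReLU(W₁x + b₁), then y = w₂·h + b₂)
y = 0

Layer 1 pre-activation: z₁ = [-2, -2]
After ReLU: h = [0, 0]
Layer 2 output: y = -2×0 + -1×0 + 0 = 0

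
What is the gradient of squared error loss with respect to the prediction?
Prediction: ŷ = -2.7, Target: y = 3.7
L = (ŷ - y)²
∂L/∂ŷ = -12.8

∂L/∂ŷ = 2(ŷ - y) = 2(-2.7 - 3.7) = 2(-6.4) = -12.8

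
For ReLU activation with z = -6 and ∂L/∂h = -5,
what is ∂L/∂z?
∂L/∂z = 0

h = ReLU(-6) = 0
Since z < 0: ∂h/∂z = 0
∂L/∂z = ∂L/∂h · ∂h/∂z = -5 × 0 = 0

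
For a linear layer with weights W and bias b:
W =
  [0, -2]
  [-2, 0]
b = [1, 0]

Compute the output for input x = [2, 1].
y = [-1, -4]

Wx = [0×2 + -2×1, -2×2 + 0×1]
   = [-2, -4]
y = Wx + b = [-2 + 1, -4 + 0] = [-1, -4]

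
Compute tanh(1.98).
0.9626

tanh(1.98) = (e^(1.98) - e^(-1.98))/(e^(1.98) + e^(-1.98)) = 0.9626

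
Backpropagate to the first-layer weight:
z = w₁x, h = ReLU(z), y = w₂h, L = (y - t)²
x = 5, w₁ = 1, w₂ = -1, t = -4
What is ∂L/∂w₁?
∂L/∂w₁ = 10

Forward pass:
z = w₁x = 1×5 = 5
h = ReLU(5) = 5
y = w₂h = -1×5 = -5

Backward pass:
∂L/∂y = 2(y - t) = 2(-5 - -4) = -2
∂y/∂h = w₂ = -1
∂h/∂z = 1 (ReLU derivative)
∂z/∂w₁ = x = 5

∂L/∂w₁ = -2 × -1 × 1 × 5 = 10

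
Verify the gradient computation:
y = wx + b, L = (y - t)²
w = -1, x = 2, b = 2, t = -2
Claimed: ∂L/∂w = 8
Correct

y = (-1)(2) + 2 = 0
∂L/∂y = 2(y - t) = 2(0 - -2) = 4
∂y/∂w = x = 2
∂L/∂w = 4 × 2 = 8

Claimed value: 8
Correct: The correct gradient is 8.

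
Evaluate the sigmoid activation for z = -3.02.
0.04653

sigmoid(-3.02) = 1/(1 + e^(3.02)) = 1/(1 + 20.49) = 0.04653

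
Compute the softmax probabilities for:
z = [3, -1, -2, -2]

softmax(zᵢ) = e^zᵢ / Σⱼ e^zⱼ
p = [0.9692, 0.0178, 0.0065, 0.0065]

exp(z) = [20.09, 0.3679, 0.1353, 0.1353]
Sum = 20.72
p = [0.9692, 0.0178, 0.0065, 0.0065]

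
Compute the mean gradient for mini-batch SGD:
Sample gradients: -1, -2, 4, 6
Average gradient = 1.75

Average = (1/4)(-1 + -2 + 4 + 6) = 7/4 = 1.75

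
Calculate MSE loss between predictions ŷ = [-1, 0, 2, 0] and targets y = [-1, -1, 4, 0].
MSE = 1.25

MSE = (1/4)((-1--1)² + (0--1)² + (2-4)² + (0-0)²) = (1/4)(0 + 1 + 4 + 0) = 1.25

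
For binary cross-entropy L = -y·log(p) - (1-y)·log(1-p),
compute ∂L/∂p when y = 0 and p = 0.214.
∂L/∂p = 1.272

∂L/∂p = -y/p + (1-y)/(1-p) = 0 + 1/0.786 = 1.272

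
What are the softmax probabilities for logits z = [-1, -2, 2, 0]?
p = [0.0414, 0.0152, 0.831, 0.1125]

exp(z) = [0.3679, 0.1353, 7.389, 1]
Sum = 8.892
p = [0.0414, 0.0152, 0.831, 0.1125]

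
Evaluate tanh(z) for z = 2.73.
0.9915

tanh(2.73) = (e^(2.73) - e^(-2.73))/(e^(2.73) + e^(-2.73)) = 0.9915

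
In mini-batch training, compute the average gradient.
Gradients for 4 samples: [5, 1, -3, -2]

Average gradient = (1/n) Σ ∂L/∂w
Average gradient = 0.25

Average = (1/4)(5 + 1 + -3 + -2) = 1/4 = 0.25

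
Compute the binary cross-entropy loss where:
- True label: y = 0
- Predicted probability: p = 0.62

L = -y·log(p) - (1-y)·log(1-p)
L = 0.9676

L = -0·log(0.62) - 1·log(0.38) = -log(0.38) = 0.9676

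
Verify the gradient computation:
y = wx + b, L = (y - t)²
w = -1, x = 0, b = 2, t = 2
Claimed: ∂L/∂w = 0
Correct

y = (-1)(0) + 2 = 2
∂L/∂y = 2(y - t) = 2(2 - 2) = 0
∂y/∂w = x = 0
∂L/∂w = 0 × 0 = 0

Claimed value: 0
Correct: The correct gradient is 0.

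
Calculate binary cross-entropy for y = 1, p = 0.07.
L = 2.659

L = -1·log(0.07) - 0·log(0.93) = -log(0.07) = 2.659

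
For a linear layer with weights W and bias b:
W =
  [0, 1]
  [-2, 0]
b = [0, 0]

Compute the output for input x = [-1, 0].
y = [0, 2]

Wx = [0×-1 + 1×0, -2×-1 + 0×0]
   = [0, 2]
y = Wx + b = [0 + 0, 2 + 0] = [0, 2]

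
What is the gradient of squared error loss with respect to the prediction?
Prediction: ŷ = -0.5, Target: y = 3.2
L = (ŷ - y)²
∂L/∂ŷ = -7.4

∂L/∂ŷ = 2(ŷ - y) = 2(-0.5 - 3.2) = 2(-3.7) = -7.4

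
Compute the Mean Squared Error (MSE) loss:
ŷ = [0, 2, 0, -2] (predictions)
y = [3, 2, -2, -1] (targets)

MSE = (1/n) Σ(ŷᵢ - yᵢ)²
MSE = 3.5

MSE = (1/4)((0-3)² + (2-2)² + (0--2)² + (-2--1)²) = (1/4)(9 + 0 + 4 + 1) = 3.5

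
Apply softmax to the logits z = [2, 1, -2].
p = [0.7214, 0.2654, 0.0132]

exp(z) = [7.389, 2.718, 0.1353]
Sum = 10.24
p = [0.7214, 0.2654, 0.0132]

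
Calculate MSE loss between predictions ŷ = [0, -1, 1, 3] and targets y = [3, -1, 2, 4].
MSE = 2.75

MSE = (1/4)((0-3)² + (-1--1)² + (1-2)² + (3-4)²) = (1/4)(9 + 0 + 1 + 1) = 2.75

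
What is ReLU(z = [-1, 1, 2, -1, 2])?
h = [0, 1, 2, 0, 2]

ReLU applied element-wise: max(0,-1)=0, max(0,1)=1, max(0,2)=2, max(0,-1)=0, max(0,2)=2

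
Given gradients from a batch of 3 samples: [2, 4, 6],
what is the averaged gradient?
Average gradient = 4

Average = (1/3)(2 + 4 + 6) = 12/3 = 4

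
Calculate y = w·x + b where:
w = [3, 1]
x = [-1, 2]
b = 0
y = -1

y = (3)(-1) + (1)(2) + 0 = -1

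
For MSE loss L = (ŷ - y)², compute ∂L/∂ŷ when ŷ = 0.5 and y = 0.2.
∂L/∂ŷ = 0.6

∂L/∂ŷ = 2(ŷ - y) = 2(0.5 - 0.2) = 2(0.3) = 0.6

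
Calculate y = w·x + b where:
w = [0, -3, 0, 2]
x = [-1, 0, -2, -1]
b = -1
y = -3

y = (0)(-1) + (-3)(0) + (0)(-2) + (2)(-1) + -1 = -3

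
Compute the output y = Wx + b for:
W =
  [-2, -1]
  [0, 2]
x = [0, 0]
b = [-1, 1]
y = [-1, 1]

Wx = [-2×0 + -1×0, 0×0 + 2×0]
   = [0, 0]
y = Wx + b = [0 + -1, 0 + 1] = [-1, 1]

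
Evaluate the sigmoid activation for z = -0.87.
0.2953

sigmoid(-0.87) = 1/(1 + e^(0.87)) = 1/(1 + 2.387) = 0.2953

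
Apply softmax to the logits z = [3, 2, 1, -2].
p = [0.6623, 0.2436, 0.0896, 0.0045]

exp(z) = [20.09, 7.389, 2.718, 0.1353]
Sum = 30.33
p = [0.6623, 0.2436, 0.0896, 0.0045]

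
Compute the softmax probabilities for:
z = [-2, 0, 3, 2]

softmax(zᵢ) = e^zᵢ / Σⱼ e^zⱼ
p = [0.0047, 0.035, 0.702, 0.2583]

exp(z) = [0.1353, 1, 20.09, 7.389]
Sum = 28.61
p = [0.0047, 0.035, 0.702, 0.2583]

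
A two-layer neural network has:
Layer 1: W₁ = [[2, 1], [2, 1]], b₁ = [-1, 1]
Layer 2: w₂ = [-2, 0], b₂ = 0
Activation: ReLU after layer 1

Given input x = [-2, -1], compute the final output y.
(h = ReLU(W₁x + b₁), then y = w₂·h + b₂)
y = 0

Layer 1 pre-activation: z₁ = [-6, -4]
After ReLU: h = [0, 0]
Layer 2 output: y = -2×0 + 0×0 + 0 = 0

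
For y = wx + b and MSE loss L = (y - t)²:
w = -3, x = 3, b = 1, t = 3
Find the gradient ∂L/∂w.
∂L/∂w = -66

y = wx + b = (-3)(3) + 1 = -8
∂L/∂y = 2(y - t) = 2(-8 - 3) = -22
∂y/∂w = x = 3
∂L/∂w = ∂L/∂y · ∂y/∂w = -22 × 3 = -66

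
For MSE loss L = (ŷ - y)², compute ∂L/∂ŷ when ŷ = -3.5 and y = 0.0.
∂L/∂ŷ = -7.0

∂L/∂ŷ = 2(ŷ - y) = 2(-3.5 - 0.0) = 2(-3.5) = -7.0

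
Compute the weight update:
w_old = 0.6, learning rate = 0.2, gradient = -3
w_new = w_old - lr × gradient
w_new = 1.2

w_new = w - η·∂L/∂w = 0.6 - 0.2×(-3) = 0.6 - (-0.6) = 1.2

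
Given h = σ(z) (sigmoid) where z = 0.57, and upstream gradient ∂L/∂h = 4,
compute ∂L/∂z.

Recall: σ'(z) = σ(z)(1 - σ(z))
∂L/∂z = 0.923

σ(0.57) = 0.6388
σ'(0.57) = σ(0.57)(1 - σ(0.57)) = 0.6388 × 0.3612 = 0.2307
∂L/∂z = ∂L/∂h · σ'(z) = 4 × 0.2307 = 0.923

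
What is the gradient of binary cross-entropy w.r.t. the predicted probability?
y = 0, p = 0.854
∂L/∂p = 6.849

∂L/∂p = -y/p + (1-y)/(1-p) = 0 + 1/0.146 = 6.849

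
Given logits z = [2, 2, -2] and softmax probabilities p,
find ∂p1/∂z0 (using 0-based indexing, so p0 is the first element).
∂p1/∂z0 = -0.2455

p = softmax(z) = [0.4955, 0.4955, 0.009075]
p1 = 0.4955, p0 = 0.4955

∂p1/∂z0 = -p1 × p0 = -0.4955 × 0.4955 = -0.2455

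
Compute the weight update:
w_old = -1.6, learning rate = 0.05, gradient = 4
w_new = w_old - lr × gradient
w_new = -1.8

w_new = w - η·∂L/∂w = -1.6 - 0.05×(4) = -1.6 - (0.2) = -1.8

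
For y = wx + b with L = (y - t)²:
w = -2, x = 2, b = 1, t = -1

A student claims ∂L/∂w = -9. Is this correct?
Incorrect

y = (-2)(2) + 1 = -3
∂L/∂y = 2(y - t) = 2(-3 - -1) = -4
∂y/∂w = x = 2
∂L/∂w = -4 × 2 = -8

Claimed value: -9
Incorrect: The correct gradient is -8.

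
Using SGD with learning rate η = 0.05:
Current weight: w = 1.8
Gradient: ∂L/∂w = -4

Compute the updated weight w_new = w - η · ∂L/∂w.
w_new = 2

w_new = w - η·∂L/∂w = 1.8 - 0.05×(-4) = 1.8 - (-0.2) = 2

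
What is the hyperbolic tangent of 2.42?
0.9843

tanh(2.42) = (e^(2.42) - e^(-2.42))/(e^(2.42) + e^(-2.42)) = 0.9843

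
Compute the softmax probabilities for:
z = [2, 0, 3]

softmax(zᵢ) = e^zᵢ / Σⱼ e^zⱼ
p = [0.2595, 0.0351, 0.7054]

exp(z) = [7.389, 1, 20.09]
Sum = 28.47
p = [0.2595, 0.0351, 0.7054]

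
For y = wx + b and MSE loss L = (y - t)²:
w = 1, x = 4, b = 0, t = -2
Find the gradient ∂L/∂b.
∂L/∂b = 12

y = wx + b = (1)(4) + 0 = 4
∂L/∂y = 2(y - t) = 2(4 - -2) = 12
∂y/∂b = 1
∂L/∂b = ∂L/∂y · ∂y/∂b = 12 × 1 = 12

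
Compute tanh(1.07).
0.7895

tanh(1.07) = (e^(1.07) - e^(-1.07))/(e^(1.07) + e^(-1.07)) = 0.7895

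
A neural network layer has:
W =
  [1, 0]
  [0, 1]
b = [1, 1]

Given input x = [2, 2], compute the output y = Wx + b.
y = [3, 3]

Wx = [1×2 + 0×2, 0×2 + 1×2]
   = [2, 2]
y = Wx + b = [2 + 1, 2 + 1] = [3, 3]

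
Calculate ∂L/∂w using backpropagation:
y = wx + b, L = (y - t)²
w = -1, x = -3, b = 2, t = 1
∂L/∂w = -24

y = wx + b = (-1)(-3) + 2 = 5
∂L/∂y = 2(y - t) = 2(5 - 1) = 8
∂y/∂w = x = -3
∂L/∂w = ∂L/∂y · ∂y/∂w = 8 × -3 = -24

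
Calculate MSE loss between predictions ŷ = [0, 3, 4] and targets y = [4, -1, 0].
MSE = 16

MSE = (1/3)((0-4)² + (3--1)² + (4-0)²) = (1/3)(16 + 16 + 16) = 16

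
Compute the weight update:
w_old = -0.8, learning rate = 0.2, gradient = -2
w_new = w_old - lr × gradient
w_new = -0.4

w_new = w - η·∂L/∂w = -0.8 - 0.2×(-2) = -0.8 - (-0.4) = -0.4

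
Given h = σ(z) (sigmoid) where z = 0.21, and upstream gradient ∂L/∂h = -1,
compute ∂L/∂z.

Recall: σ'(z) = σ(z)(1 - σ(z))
∂L/∂z = -0.2473

σ(0.21) = 0.5523
σ'(0.21) = σ(0.21)(1 - σ(0.21)) = 0.5523 × 0.4477 = 0.2473
∂L/∂z = ∂L/∂h · σ'(z) = -1 × 0.2473 = -0.2473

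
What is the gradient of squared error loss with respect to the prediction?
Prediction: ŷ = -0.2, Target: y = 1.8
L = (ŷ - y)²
∂L/∂ŷ = -4.0

∂L/∂ŷ = 2(ŷ - y) = 2(-0.2 - 1.8) = 2(-2.0) = -4.0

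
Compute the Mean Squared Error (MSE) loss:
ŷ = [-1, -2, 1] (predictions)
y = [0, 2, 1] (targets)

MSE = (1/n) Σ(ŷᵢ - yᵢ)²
MSE = 5.667

MSE = (1/3)((-1-0)² + (-2-2)² + (1-1)²) = (1/3)(1 + 16 + 0) = 5.667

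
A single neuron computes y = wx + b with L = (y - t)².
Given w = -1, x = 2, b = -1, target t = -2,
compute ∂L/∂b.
∂L/∂b = -2

y = wx + b = (-1)(2) + -1 = -3
∂L/∂y = 2(y - t) = 2(-3 - -2) = -2
∂y/∂b = 1
∂L/∂b = ∂L/∂y · ∂y/∂b = -2 × 1 = -2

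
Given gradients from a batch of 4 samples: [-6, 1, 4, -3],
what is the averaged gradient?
Average gradient = -1

Average = (1/4)(-6 + 1 + 4 + -3) = -4/4 = -1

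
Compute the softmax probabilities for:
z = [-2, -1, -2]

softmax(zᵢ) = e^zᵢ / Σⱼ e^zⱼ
p = [0.2119, 0.5761, 0.2119]

exp(z) = [0.1353, 0.3679, 0.1353]
Sum = 0.6386
p = [0.2119, 0.5761, 0.2119]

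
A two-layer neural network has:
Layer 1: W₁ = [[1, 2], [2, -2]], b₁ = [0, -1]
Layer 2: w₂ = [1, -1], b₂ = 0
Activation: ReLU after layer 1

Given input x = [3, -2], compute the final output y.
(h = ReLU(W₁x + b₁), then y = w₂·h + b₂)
y = -9

Layer 1 pre-activation: z₁ = [-1, 9]
After ReLU: h = [0, 9]
Layer 2 output: y = 1×0 + -1×9 + 0 = -9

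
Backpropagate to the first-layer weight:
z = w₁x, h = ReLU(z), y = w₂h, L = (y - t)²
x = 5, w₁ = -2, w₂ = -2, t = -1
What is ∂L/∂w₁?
∂L/∂w₁ = 0

Forward pass:
z = w₁x = -2×5 = -10
h = ReLU(-10) = 0
y = w₂h = -2×0 = 0

Backward pass:
∂L/∂y = 2(y - t) = 2(0 - -1) = 2
∂y/∂h = w₂ = -2
∂h/∂z = 0 (ReLU derivative)
∂z/∂w₁ = x = 5

∂L/∂w₁ = 2 × -2 × 0 × 5 = 0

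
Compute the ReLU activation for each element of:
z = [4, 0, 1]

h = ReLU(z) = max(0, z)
h = [4, 0, 1]

ReLU applied element-wise: max(0,4)=4, max(0,0)=0, max(0,1)=1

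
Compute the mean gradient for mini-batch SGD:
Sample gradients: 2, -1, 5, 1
Average gradient = 1.75

Average = (1/4)(2 + -1 + 5 + 1) = 7/4 = 1.75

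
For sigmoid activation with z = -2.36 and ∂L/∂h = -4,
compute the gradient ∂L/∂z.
∂L/∂z = -0.3153

σ(-2.36) = 0.08627
σ'(-2.36) = σ(-2.36)(1 - σ(-2.36)) = 0.08627 × 0.9137 = 0.07883
∂L/∂z = ∂L/∂h · σ'(z) = -4 × 0.07883 = -0.3153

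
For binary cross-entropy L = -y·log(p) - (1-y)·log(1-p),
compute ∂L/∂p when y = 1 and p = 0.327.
∂L/∂p = -3.058

∂L/∂p = -y/p + (1-y)/(1-p) = -1/0.327 + 0 = -3.058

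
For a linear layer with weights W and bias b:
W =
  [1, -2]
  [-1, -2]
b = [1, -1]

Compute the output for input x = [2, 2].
y = [-1, -7]

Wx = [1×2 + -2×2, -1×2 + -2×2]
   = [-2, -6]
y = Wx + b = [-2 + 1, -6 + -1] = [-1, -7]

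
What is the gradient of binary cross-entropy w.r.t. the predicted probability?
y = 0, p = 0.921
∂L/∂p = 12.66

∂L/∂p = -y/p + (1-y)/(1-p) = 0 + 1/0.079 = 12.66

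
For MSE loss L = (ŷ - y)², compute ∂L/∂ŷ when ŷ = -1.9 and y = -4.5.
∂L/∂ŷ = 5.2

∂L/∂ŷ = 2(ŷ - y) = 2(-1.9 - -4.5) = 2(2.6) = 5.2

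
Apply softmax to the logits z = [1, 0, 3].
p = [0.1142, 0.042, 0.8438]

exp(z) = [2.718, 1, 20.09]
Sum = 23.8
p = [0.1142, 0.042, 0.8438]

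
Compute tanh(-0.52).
-0.4777

tanh(-0.52) = (e^(-0.52) - e^(0.52))/(e^(-0.52) + e^(0.52)) = -0.4777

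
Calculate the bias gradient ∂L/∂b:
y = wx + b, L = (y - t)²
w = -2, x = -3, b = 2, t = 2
∂L/∂b = 12

y = wx + b = (-2)(-3) + 2 = 8
∂L/∂y = 2(y - t) = 2(8 - 2) = 12
∂y/∂b = 1
∂L/∂b = ∂L/∂y · ∂y/∂b = 12 × 1 = 12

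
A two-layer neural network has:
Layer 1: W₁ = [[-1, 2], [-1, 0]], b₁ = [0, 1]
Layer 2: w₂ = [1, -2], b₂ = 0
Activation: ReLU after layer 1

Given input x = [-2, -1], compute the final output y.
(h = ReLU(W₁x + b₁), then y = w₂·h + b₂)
y = -6

Layer 1 pre-activation: z₁ = [0, 3]
After ReLU: h = [0, 3]
Layer 2 output: y = 1×0 + -2×3 + 0 = -6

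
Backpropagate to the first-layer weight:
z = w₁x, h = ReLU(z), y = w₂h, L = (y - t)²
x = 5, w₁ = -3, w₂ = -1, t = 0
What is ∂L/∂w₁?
∂L/∂w₁ = 0

Forward pass:
z = w₁x = -3×5 = -15
h = ReLU(-15) = 0
y = w₂h = -1×0 = 0

Backward pass:
∂L/∂y = 2(y - t) = 2(0 - 0) = 0
∂y/∂h = w₂ = -1
∂h/∂z = 0 (ReLU derivative)
∂z/∂w₁ = x = 5

∂L/∂w₁ = 0 × -1 × 0 × 5 = 0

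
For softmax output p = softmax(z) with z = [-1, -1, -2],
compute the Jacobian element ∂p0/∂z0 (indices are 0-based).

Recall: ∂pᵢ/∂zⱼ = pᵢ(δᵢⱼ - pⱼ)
∂p0/∂z0 = 0.244

p = softmax(z) = [0.4223, 0.4223, 0.1554]
p0 = 0.4223

∂p0/∂z0 = p0(1 - p0) = 0.4223 × (1 - 0.4223) = 0.244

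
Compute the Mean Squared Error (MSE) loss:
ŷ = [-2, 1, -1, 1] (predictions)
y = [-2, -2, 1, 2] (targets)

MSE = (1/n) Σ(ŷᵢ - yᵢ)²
MSE = 3.5

MSE = (1/4)((-2--2)² + (1--2)² + (-1-1)² + (1-2)²) = (1/4)(0 + 9 + 4 + 1) = 3.5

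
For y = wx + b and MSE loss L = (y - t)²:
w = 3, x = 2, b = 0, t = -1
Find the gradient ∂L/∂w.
∂L/∂w = 28

y = wx + b = (3)(2) + 0 = 6
∂L/∂y = 2(y - t) = 2(6 - -1) = 14
∂y/∂w = x = 2
∂L/∂w = ∂L/∂y · ∂y/∂w = 14 × 2 = 28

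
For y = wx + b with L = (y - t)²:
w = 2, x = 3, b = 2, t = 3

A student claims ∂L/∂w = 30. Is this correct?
Correct

y = (2)(3) + 2 = 8
∂L/∂y = 2(y - t) = 2(8 - 3) = 10
∂y/∂w = x = 3
∂L/∂w = 10 × 3 = 30

Claimed value: 30
Correct: The correct gradient is 30.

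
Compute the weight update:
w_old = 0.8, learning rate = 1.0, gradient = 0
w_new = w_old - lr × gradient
w_new = 0.8

w_new = w - η·∂L/∂w = 0.8 - 1.0×(0) = 0.8 - (0) = 0.8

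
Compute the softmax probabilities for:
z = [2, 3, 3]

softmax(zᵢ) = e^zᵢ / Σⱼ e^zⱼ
p = [0.1554, 0.4223, 0.4223]

exp(z) = [7.389, 20.09, 20.09]
Sum = 47.56
p = [0.1554, 0.4223, 0.4223]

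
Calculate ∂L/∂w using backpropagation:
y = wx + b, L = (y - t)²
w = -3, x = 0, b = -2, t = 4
∂L/∂w = 0

y = wx + b = (-3)(0) + -2 = -2
∂L/∂y = 2(y - t) = 2(-2 - 4) = -12
∂y/∂w = x = 0
∂L/∂w = ∂L/∂y · ∂y/∂w = -12 × 0 = 0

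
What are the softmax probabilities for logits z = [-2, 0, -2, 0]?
p = [0.0596, 0.4404, 0.0596, 0.4404]

exp(z) = [0.1353, 1, 0.1353, 1]
Sum = 2.271
p = [0.0596, 0.4404, 0.0596, 0.4404]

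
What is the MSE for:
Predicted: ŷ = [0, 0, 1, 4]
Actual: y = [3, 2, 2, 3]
MSE = 3.75

MSE = (1/4)((0-3)² + (0-2)² + (1-2)² + (4-3)²) = (1/4)(9 + 4 + 1 + 1) = 3.75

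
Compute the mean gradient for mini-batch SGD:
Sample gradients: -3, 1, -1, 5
Average gradient = 0.5

Average = (1/4)(-3 + 1 + -1 + 5) = 2/4 = 0.5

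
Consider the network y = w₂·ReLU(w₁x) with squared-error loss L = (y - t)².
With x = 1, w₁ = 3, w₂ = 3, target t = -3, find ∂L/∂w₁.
∂L/∂w₁ = 72

Forward pass:
z = w₁x = 3×1 = 3
h = ReLU(3) = 3
y = w₂h = 3×3 = 9

Backward pass:
∂L/∂y = 2(y - t) = 2(9 - -3) = 24
∂y/∂h = w₂ = 3
∂h/∂z = 1 (ReLU derivative)
∂z/∂w₁ = x = 1

∂L/∂w₁ = 24 × 3 × 1 × 1 = 72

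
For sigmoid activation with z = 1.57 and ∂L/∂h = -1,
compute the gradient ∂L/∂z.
∂L/∂z = -0.1426

σ(1.57) = 0.8278
σ'(1.57) = σ(1.57)(1 - σ(1.57)) = 0.8278 × 0.1722 = 0.1426
∂L/∂z = ∂L/∂h · σ'(z) = -1 × 0.1426 = -0.1426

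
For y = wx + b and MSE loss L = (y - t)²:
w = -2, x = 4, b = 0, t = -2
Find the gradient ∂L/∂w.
∂L/∂w = -48

y = wx + b = (-2)(4) + 0 = -8
∂L/∂y = 2(y - t) = 2(-8 - -2) = -12
∂y/∂w = x = 4
∂L/∂w = ∂L/∂y · ∂y/∂w = -12 × 4 = -48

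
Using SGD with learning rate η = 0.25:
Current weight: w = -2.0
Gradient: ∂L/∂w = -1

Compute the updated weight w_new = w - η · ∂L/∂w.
w_new = -1.75

w_new = w - η·∂L/∂w = -2.0 - 0.25×(-1) = -2.0 - (-0.25) = -1.75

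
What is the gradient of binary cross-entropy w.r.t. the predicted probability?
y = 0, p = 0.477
∂L/∂p = 1.912

∂L/∂p = -y/p + (1-y)/(1-p) = 0 + 1/0.523 = 1.912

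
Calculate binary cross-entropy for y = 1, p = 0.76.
L = 0.2744

L = -1·log(0.76) - 0·log(0.24) = -log(0.76) = 0.2744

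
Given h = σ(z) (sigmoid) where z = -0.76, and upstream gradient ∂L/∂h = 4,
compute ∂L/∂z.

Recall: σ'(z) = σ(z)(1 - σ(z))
∂L/∂z = 0.8684

σ(-0.76) = 0.3186
σ'(-0.76) = σ(-0.76)(1 - σ(-0.76)) = 0.3186 × 0.6814 = 0.2171
∂L/∂z = ∂L/∂h · σ'(z) = 4 × 0.2171 = 0.8684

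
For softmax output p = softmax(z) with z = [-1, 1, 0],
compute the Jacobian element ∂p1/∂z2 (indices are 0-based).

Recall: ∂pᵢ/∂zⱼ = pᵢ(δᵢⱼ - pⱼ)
∂p1/∂z2 = -0.1628

p = softmax(z) = [0.09003, 0.6652, 0.2447]
p1 = 0.6652, p2 = 0.2447

∂p1/∂z2 = -p1 × p2 = -0.6652 × 0.2447 = -0.1628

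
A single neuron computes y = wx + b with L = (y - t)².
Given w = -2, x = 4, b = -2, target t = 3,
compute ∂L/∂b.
∂L/∂b = -26

y = wx + b = (-2)(4) + -2 = -10
∂L/∂y = 2(y - t) = 2(-10 - 3) = -26
∂y/∂b = 1
∂L/∂b = ∂L/∂y · ∂y/∂b = -26 × 1 = -26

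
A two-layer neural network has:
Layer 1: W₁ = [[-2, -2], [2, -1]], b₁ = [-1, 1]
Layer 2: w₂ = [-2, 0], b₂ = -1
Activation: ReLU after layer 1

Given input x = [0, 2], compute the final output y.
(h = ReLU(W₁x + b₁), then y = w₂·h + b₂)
y = -1

Layer 1 pre-activation: z₁ = [-5, -1]
After ReLU: h = [0, 0]
Layer 2 output: y = -2×0 + 0×0 + -1 = -1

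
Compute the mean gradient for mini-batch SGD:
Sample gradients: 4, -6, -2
Average gradient = -1.333

Average = (1/3)(4 + -6 + -2) = -4/3 = -1.333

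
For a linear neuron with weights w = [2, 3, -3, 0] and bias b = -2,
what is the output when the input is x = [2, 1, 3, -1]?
y = -4

y = (2)(2) + (3)(1) + (-3)(3) + (0)(-1) + -2 = -4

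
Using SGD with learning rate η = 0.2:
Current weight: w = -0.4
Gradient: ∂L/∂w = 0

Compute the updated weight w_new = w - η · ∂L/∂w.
w_new = -0.4

w_new = w - η·∂L/∂w = -0.4 - 0.2×(0) = -0.4 - (0) = -0.4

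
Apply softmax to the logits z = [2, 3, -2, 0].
p = [0.2583, 0.702, 0.0047, 0.035]

exp(z) = [7.389, 20.09, 0.1353, 1]
Sum = 28.61
p = [0.2583, 0.702, 0.0047, 0.035]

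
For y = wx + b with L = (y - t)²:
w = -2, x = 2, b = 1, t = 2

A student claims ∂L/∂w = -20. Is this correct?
Correct

y = (-2)(2) + 1 = -3
∂L/∂y = 2(y - t) = 2(-3 - 2) = -10
∂y/∂w = x = 2
∂L/∂w = -10 × 2 = -20

Claimed value: -20
Correct: The correct gradient is -20.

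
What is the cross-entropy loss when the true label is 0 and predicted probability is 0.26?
L = 0.3011

L = -0·log(0.26) - 1·log(0.74) = -log(0.74) = 0.3011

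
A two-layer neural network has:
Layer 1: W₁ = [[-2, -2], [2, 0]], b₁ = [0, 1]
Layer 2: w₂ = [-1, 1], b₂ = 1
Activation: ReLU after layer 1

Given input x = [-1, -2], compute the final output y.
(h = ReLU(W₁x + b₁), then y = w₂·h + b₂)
y = -5

Layer 1 pre-activation: z₁ = [6, -1]
After ReLU: h = [6, 0]
Layer 2 output: y = -1×6 + 1×0 + 1 = -5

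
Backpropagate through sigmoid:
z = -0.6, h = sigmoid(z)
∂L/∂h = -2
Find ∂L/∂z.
∂L/∂z = -0.4576

σ(-0.6) = 0.3543
σ'(-0.6) = σ(-0.6)(1 - σ(-0.6)) = 0.3543 × 0.6457 = 0.2288
∂L/∂z = ∂L/∂h · σ'(z) = -2 × 0.2288 = -0.4576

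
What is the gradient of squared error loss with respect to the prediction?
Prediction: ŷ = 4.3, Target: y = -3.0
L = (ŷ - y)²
∂L/∂ŷ = 14.6

∂L/∂ŷ = 2(ŷ - y) = 2(4.3 - -3.0) = 2(7.3) = 14.6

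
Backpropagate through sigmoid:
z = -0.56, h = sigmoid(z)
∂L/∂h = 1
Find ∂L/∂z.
∂L/∂z = 0.2314

σ(-0.56) = 0.3635
σ'(-0.56) = σ(-0.56)(1 - σ(-0.56)) = 0.3635 × 0.6365 = 0.2314
∂L/∂z = ∂L/∂h · σ'(z) = 1 × 0.2314 = 0.2314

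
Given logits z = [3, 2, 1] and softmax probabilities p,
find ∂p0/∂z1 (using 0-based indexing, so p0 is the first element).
∂p0/∂z1 = -0.1628

p = softmax(z) = [0.6652, 0.2447, 0.09003]
p0 = 0.6652, p1 = 0.2447

∂p0/∂z1 = -p0 × p1 = -0.6652 × 0.2447 = -0.1628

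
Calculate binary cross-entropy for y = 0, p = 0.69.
L = 1.171

L = -0·log(0.69) - 1·log(0.31) = -log(0.31) = 1.171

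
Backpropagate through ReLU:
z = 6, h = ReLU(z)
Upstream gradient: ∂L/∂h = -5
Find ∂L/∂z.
∂L/∂z = -5

h = ReLU(6) = 6
Since z > 0: ∂h/∂z = 1
∂L/∂z = ∂L/∂h · ∂h/∂z = -5 × 1 = -5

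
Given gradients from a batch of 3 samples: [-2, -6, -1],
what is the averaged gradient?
Average gradient = -3

Average = (1/3)(-2 + -6 + -1) = -9/3 = -3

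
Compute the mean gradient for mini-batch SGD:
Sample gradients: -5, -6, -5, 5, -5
Average gradient = -3.2

Average = (1/5)(-5 + -6 + -5 + 5 + -5) = -16/5 = -3.2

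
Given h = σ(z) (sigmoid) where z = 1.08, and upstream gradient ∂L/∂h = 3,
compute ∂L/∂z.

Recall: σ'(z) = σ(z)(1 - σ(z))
∂L/∂z = 0.5677

σ(1.08) = 0.7465
σ'(1.08) = σ(1.08)(1 - σ(1.08)) = 0.7465 × 0.2535 = 0.1892
∂L/∂z = ∂L/∂h · σ'(z) = 3 × 0.1892 = 0.5677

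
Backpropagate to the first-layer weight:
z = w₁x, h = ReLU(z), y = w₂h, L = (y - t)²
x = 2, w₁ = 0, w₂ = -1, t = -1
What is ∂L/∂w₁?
∂L/∂w₁ = 0

Forward pass:
z = w₁x = 0×2 = 0
h = ReLU(0) = 0
y = w₂h = -1×0 = 0

Backward pass:
∂L/∂y = 2(y - t) = 2(0 - -1) = 2
∂y/∂h = w₂ = -1
∂h/∂z = 0 (ReLU derivative)
∂z/∂w₁ = x = 2

∂L/∂w₁ = 2 × -1 × 0 × 2 = 0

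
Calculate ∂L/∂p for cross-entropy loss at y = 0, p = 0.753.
∂L/∂p = 4.049

∂L/∂p = -y/p + (1-y)/(1-p) = 0 + 1/0.247 = 4.049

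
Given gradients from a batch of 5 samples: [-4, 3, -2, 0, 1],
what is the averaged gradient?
Average gradient = -0.4

Average = (1/5)(-4 + 3 + -2 + 0 + 1) = -2/5 = -0.4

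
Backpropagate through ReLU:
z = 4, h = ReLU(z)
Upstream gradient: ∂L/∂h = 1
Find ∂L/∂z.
∂L/∂z = 1

h = ReLU(4) = 4
Since z > 0: ∂h/∂z = 1
∂L/∂z = ∂L/∂h · ∂h/∂z = 1 × 1 = 1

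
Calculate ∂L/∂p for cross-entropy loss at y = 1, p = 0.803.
∂L/∂p = -1.245

∂L/∂p = -y/p + (1-y)/(1-p) = -1/0.803 + 0 = -1.245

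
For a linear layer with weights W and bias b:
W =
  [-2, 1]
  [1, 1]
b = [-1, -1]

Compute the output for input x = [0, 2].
y = [1, 1]

Wx = [-2×0 + 1×2, 1×0 + 1×2]
   = [2, 2]
y = Wx + b = [2 + -1, 2 + -1] = [1, 1]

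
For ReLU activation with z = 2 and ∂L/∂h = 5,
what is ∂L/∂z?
∂L/∂z = 5

h = ReLU(2) = 2
Since z > 0: ∂h/∂z = 1
∂L/∂z = ∂L/∂h · ∂h/∂z = 5 × 1 = 5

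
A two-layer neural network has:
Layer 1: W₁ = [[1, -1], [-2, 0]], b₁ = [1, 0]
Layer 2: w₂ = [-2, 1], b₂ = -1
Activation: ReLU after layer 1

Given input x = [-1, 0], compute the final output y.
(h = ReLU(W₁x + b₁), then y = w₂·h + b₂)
y = 1

Layer 1 pre-activation: z₁ = [0, 2]
After ReLU: h = [0, 2]
Layer 2 output: y = -2×0 + 1×2 + -1 = 1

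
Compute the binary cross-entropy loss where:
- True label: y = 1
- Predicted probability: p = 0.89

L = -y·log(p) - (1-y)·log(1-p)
L = 0.1165

L = -1·log(0.89) - 0·log(0.11) = -log(0.89) = 0.1165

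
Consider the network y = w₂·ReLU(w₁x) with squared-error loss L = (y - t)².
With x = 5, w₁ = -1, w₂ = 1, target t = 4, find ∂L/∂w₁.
∂L/∂w₁ = 0

Forward pass:
z = w₁x = -1×5 = -5
h = ReLU(-5) = 0
y = w₂h = 1×0 = 0

Backward pass:
∂L/∂y = 2(y - t) = 2(0 - 4) = -8
∂y/∂h = w₂ = 1
∂h/∂z = 0 (ReLU derivative)
∂z/∂w₁ = x = 5

∂L/∂w₁ = -8 × 1 × 0 × 5 = 0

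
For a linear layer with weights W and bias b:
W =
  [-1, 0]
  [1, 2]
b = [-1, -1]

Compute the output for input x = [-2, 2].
y = [1, 1]

Wx = [-1×-2 + 0×2, 1×-2 + 2×2]
   = [2, 2]
y = Wx + b = [2 + -1, 2 + -1] = [1, 1]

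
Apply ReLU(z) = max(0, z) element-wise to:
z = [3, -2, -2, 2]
h = [3, 0, 0, 2]

ReLU applied element-wise: max(0,3)=3, max(0,-2)=0, max(0,-2)=0, max(0,2)=2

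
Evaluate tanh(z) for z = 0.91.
0.7211

tanh(0.91) = (e^(0.91) - e^(-0.91))/(e^(0.91) + e^(-0.91)) = 0.7211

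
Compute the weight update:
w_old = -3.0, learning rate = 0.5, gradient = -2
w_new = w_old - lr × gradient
w_new = -2

w_new = w - η·∂L/∂w = -3.0 - 0.5×(-2) = -3.0 - (-1) = -2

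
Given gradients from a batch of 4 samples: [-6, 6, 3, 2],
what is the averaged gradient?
Average gradient = 1.25

Average = (1/4)(-6 + 6 + 3 + 2) = 5/4 = 1.25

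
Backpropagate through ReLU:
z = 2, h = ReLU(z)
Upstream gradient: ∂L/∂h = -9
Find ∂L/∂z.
∂L/∂z = -9

h = ReLU(2) = 2
Since z > 0: ∂h/∂z = 1
∂L/∂z = ∂L/∂h · ∂h/∂z = -9 × 1 = -9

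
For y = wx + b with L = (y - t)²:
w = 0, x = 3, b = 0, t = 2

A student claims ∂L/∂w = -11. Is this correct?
Incorrect

y = (0)(3) + 0 = 0
∂L/∂y = 2(y - t) = 2(0 - 2) = -4
∂y/∂w = x = 3
∂L/∂w = -4 × 3 = -12

Claimed value: -11
Incorrect: The correct gradient is -12.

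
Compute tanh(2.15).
0.9732

tanh(2.15) = (e^(2.15) - e^(-2.15))/(e^(2.15) + e^(-2.15)) = 0.9732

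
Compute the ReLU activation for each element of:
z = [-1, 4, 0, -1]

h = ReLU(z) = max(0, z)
h = [0, 4, 0, 0]

ReLU applied element-wise: max(0,-1)=0, max(0,4)=4, max(0,0)=0, max(0,-1)=0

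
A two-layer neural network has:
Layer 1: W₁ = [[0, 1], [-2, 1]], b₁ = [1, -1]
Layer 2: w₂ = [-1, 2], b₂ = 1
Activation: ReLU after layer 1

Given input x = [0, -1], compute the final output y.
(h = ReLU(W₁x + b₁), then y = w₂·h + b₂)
y = 1

Layer 1 pre-activation: z₁ = [0, -2]
After ReLU: h = [0, 0]
Layer 2 output: y = -1×0 + 2×0 + 1 = 1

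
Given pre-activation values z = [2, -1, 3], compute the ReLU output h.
h = [2, 0, 3]

ReLU applied element-wise: max(0,2)=2, max(0,-1)=0, max(0,3)=3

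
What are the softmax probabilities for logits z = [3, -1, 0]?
p = [0.9362, 0.0171, 0.0466]

exp(z) = [20.09, 0.3679, 1]
Sum = 21.45
p = [0.9362, 0.0171, 0.0466]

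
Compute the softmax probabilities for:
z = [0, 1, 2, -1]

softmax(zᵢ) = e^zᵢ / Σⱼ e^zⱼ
p = [0.0871, 0.2369, 0.6439, 0.0321]

exp(z) = [1, 2.718, 7.389, 0.3679]
Sum = 11.48
p = [0.0871, 0.2369, 0.6439, 0.0321]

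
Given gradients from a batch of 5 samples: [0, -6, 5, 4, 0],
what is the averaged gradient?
Average gradient = 0.6

Average = (1/5)(0 + -6 + 5 + 4 + 0) = 3/5 = 0.6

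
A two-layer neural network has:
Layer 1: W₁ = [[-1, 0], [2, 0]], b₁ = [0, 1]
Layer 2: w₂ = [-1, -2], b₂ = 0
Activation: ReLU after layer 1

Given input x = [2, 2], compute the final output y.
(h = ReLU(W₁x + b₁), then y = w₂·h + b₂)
y = -10

Layer 1 pre-activation: z₁ = [-2, 5]
After ReLU: h = [0, 5]
Layer 2 output: y = -1×0 + -2×5 + 0 = -10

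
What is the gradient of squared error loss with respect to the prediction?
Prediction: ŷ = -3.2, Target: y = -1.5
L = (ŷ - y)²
∂L/∂ŷ = -3.4

∂L/∂ŷ = 2(ŷ - y) = 2(-3.2 - -1.5) = 2(-1.7) = -3.4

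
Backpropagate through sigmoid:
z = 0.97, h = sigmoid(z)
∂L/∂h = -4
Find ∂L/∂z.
∂L/∂z = -0.7973

σ(0.97) = 0.7251
σ'(0.97) = σ(0.97)(1 - σ(0.97)) = 0.7251 × 0.2749 = 0.1993
∂L/∂z = ∂L/∂h · σ'(z) = -4 × 0.1993 = -0.7973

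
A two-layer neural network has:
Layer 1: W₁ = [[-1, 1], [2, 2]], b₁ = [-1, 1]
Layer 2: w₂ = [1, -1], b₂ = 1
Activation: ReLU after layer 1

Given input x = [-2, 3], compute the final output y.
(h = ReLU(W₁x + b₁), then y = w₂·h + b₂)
y = 2

Layer 1 pre-activation: z₁ = [4, 3]
After ReLU: h = [4, 3]
Layer 2 output: y = 1×4 + -1×3 + 1 = 2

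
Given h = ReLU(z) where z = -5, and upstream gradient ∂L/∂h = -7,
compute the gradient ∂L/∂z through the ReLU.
∂L/∂z = 0

h = ReLU(-5) = 0
Since z < 0: ∂h/∂z = 0
∂L/∂z = ∂L/∂h · ∂h/∂z = -7 × 0 = 0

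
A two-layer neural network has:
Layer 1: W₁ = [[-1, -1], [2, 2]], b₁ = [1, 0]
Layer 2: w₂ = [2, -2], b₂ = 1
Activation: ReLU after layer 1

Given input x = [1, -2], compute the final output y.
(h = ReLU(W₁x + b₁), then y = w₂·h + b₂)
y = 5

Layer 1 pre-activation: z₁ = [2, -2]
After ReLU: h = [2, 0]
Layer 2 output: y = 2×2 + -2×0 + 1 = 5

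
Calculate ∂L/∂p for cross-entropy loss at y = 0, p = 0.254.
∂L/∂p = 1.34

∂L/∂p = -y/p + (1-y)/(1-p) = 0 + 1/0.746 = 1.34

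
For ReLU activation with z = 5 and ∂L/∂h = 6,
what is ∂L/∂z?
∂L/∂z = 6

h = ReLU(5) = 5
Since z > 0: ∂h/∂z = 1
∂L/∂z = ∂L/∂h · ∂h/∂z = 6 × 1 = 6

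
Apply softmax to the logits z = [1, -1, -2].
p = [0.8438, 0.1142, 0.042]

exp(z) = [2.718, 0.3679, 0.1353]
Sum = 3.221
p = [0.8438, 0.1142, 0.042]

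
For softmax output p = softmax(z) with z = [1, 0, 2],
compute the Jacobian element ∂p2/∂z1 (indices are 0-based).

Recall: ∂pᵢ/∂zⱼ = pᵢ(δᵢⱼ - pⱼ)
∂p2/∂z1 = -0.05989

p = softmax(z) = [0.2447, 0.09003, 0.6652]
p2 = 0.6652, p1 = 0.09003

∂p2/∂z1 = -p2 × p1 = -0.6652 × 0.09003 = -0.05989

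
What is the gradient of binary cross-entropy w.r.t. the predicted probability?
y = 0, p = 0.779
∂L/∂p = 4.525

∂L/∂p = -y/p + (1-y)/(1-p) = 0 + 1/0.221 = 4.525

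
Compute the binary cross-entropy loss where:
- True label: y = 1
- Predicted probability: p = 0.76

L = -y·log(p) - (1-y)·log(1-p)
L = 0.2744

L = -1·log(0.76) - 0·log(0.24) = -log(0.76) = 0.2744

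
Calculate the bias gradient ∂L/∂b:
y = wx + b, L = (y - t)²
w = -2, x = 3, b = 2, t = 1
∂L/∂b = -10

y = wx + b = (-2)(3) + 2 = -4
∂L/∂y = 2(y - t) = 2(-4 - 1) = -10
∂y/∂b = 1
∂L/∂b = ∂L/∂y · ∂y/∂b = -10 × 1 = -10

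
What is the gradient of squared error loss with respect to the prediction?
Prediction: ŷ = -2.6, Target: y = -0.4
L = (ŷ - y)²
∂L/∂ŷ = -4.4

∂L/∂ŷ = 2(ŷ - y) = 2(-2.6 - -0.4) = 2(-2.2) = -4.4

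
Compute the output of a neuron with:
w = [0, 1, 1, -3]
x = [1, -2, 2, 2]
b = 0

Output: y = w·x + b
y = -6

y = (0)(1) + (1)(-2) + (1)(2) + (-3)(2) + 0 = -6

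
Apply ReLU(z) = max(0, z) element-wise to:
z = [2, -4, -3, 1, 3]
h = [2, 0, 0, 1, 3]

ReLU applied element-wise: max(0,2)=2, max(0,-4)=0, max(0,-3)=0, max(0,1)=1, max(0,3)=3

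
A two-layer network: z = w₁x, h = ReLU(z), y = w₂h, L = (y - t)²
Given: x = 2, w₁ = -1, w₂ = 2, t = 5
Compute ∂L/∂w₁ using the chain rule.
∂L/∂w₁ = 0

Forward pass:
z = w₁x = -1×2 = -2
h = ReLU(-2) = 0
y = w₂h = 2×0 = 0

Backward pass:
∂L/∂y = 2(y - t) = 2(0 - 5) = -10
∂y/∂h = w₂ = 2
∂h/∂z = 0 (ReLU derivative)
∂z/∂w₁ = x = 2

∂L/∂w₁ = -10 × 2 × 0 × 2 = 0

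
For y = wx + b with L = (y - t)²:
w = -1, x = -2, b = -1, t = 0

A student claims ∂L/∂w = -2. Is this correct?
Incorrect

y = (-1)(-2) + -1 = 1
∂L/∂y = 2(y - t) = 2(1 - 0) = 2
∂y/∂w = x = -2
∂L/∂w = 2 × -2 = -4

Claimed value: -2
Incorrect: The correct gradient is -4.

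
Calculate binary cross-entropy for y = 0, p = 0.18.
L = 0.1985

L = -0·log(0.18) - 1·log(0.82) = -log(0.82) = 0.1985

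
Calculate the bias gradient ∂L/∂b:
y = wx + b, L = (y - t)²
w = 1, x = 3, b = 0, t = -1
∂L/∂b = 8

y = wx + b = (1)(3) + 0 = 3
∂L/∂y = 2(y - t) = 2(3 - -1) = 8
∂y/∂b = 1
∂L/∂b = ∂L/∂y · ∂y/∂b = 8 × 1 = 8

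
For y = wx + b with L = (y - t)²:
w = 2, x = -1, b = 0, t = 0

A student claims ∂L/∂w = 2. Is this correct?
Incorrect

y = (2)(-1) + 0 = -2
∂L/∂y = 2(y - t) = 2(-2 - 0) = -4
∂y/∂w = x = -1
∂L/∂w = -4 × -1 = 4

Claimed value: 2
Incorrect: The correct gradient is 4.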